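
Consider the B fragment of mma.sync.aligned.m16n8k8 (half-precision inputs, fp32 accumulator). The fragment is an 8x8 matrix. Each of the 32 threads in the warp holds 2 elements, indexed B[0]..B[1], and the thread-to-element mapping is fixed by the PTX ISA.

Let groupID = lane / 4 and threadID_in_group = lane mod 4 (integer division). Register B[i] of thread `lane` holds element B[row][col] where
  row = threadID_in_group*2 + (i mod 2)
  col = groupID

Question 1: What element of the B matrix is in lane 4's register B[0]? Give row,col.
L=4->g=4>>2=1, t=4&3=0
[0]->row 0·2+0=0  col g=1

0,1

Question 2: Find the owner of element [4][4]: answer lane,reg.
18,0

c: 4->gid=4  r: 4->tid=2,i&1=0
L=4*4+2=18  i=0=0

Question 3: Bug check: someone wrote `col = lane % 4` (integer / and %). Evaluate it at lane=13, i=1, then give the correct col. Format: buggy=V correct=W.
`lane % 4`[13,1]->1
lane 13: gid=3 (13/4), tid=1 (13%4)
i=1: r=1*2+1=3, c=gid=3
col: 1 vs 3

buggy=1 correct=3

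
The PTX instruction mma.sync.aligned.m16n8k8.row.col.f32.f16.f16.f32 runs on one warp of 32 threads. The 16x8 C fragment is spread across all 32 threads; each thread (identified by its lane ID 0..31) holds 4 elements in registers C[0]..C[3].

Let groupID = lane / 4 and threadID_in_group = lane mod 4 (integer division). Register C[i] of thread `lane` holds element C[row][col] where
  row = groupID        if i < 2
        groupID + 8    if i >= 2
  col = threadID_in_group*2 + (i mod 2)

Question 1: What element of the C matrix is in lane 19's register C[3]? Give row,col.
12,7

lane 19: g=4 (19/4), t=3 (19%4)
i=3: r=4+8=12, c=3*2+1=7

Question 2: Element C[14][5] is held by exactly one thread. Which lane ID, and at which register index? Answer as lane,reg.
26,3

r: 14->gid=6,r8=1  c: 5->tid=2,i&1=1
L=6*4+2=26  i=1*2+1=3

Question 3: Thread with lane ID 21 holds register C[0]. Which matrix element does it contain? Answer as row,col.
L=21=>grp=21>>2=5, tig=21&3=1
[0]=>row 5+0=5  col 1·2+0=2

5,2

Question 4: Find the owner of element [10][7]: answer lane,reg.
11,3

r=10⇒gr=2,Rb=1  c=7⇒th=3,odd=1
L=2*4+3=11  i=1*2+1=3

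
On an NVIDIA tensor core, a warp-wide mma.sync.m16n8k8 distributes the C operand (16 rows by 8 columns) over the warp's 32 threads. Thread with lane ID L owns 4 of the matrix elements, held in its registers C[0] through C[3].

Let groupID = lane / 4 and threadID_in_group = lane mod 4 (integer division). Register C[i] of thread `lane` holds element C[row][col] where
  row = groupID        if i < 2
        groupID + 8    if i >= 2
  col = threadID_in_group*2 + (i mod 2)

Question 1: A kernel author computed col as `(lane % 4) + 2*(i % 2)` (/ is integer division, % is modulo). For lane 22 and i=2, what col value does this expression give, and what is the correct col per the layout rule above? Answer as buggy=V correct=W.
`(lane % 4) + 2*(i % 2)`[22,2]→2
L=22→G=22>>2=5, T=22&3=2
[2]→row 5+8=13  col 2·2+0=4
col: 2 vs 4

buggy=2 correct=4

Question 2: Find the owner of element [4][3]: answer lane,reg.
17,1

r=4⇒gr=4,Rb=0  c=3⇒th=1,odd=1
L=4*4+1=17  i=0*2+1=1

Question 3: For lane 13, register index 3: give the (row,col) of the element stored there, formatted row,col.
11,3

L=13=>grp=13>>2=3, tig=13&3=1
[3]=>row 3+8=11  col 1·2+1=3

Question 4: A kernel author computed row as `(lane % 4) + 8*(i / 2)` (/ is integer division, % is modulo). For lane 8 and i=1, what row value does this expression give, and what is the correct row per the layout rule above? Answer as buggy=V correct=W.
`(lane % 4) + 8*(i / 2)`[8,1]->0
L=8->g=8>>2=2, t=8&3=0
[1]->row 2+0=2  col 0·2+1=1
row: 0 vs 2

buggy=0 correct=2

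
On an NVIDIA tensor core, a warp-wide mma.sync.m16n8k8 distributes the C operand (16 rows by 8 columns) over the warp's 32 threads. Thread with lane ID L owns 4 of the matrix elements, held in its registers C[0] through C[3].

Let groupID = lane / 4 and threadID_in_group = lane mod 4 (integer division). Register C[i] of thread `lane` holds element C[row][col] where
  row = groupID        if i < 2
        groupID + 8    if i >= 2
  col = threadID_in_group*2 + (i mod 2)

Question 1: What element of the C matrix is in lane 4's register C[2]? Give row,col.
9,0

lane 4=>4/4=1, 4 mod 4=0
i=2  r:1+8=>9  c:2·0+0=>0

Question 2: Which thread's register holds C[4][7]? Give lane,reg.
19,1

r=4->g=4,rb=0  c=7->t=3,b0=1
L=4*4+3=19  i=0*2+1=1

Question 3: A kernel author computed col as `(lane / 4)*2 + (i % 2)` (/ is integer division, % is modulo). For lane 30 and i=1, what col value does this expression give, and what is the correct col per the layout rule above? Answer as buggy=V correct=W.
buggy=15 correct=5

`(lane / 4)*2 + (i % 2)`[30,1]→15
lane 30: G=7 (30/4), T=2 (30%4)
i=1: r=7+0=7, c=2*2+1=5
col: 15 vs 5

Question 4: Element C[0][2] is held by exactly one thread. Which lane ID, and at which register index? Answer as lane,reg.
1,0

r=0->g=0,rb=0  c=2->t=1,b0=0
L=0*4+1=1  i=0*2+0=0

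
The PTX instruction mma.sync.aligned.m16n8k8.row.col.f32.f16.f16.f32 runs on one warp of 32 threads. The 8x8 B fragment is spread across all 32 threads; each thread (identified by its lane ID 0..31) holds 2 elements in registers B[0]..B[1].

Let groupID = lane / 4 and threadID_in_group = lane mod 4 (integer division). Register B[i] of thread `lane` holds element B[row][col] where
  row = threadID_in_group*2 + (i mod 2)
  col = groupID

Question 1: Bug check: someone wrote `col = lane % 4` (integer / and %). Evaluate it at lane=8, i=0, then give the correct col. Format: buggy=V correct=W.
buggy=0 correct=2

`lane % 4`[8,0]->0
lane 8: gid=2 (8/4), tid=0 (8%4)
i=0: r=0*2+0=0, c=gid=2
col: 0 vs 2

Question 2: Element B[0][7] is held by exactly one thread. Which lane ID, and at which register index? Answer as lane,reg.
c=7→G=7  r=0→T=0,p=0
L=7*4+0=28  i=0=0

28,0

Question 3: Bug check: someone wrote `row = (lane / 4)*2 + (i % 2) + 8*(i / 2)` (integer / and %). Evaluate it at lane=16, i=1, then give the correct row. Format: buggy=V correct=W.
`(lane / 4)*2 + (i % 2) + 8*(i / 2)`[16,1]=>9
L=16=>grp=16>>2=4, tig=16&3=0
[1]=>row 0·2+1=1  col grp=4
row: 9 vs 1

buggy=9 correct=1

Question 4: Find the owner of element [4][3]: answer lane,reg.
14,0

c=3→G=3  r=4→T=2,p=0
L=3*4+2=14  i=0=0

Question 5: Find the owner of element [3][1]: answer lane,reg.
c:1=>grp=1  r:3=>tig=1,lo=1
L=1*4+1=5  i=1=1

5,1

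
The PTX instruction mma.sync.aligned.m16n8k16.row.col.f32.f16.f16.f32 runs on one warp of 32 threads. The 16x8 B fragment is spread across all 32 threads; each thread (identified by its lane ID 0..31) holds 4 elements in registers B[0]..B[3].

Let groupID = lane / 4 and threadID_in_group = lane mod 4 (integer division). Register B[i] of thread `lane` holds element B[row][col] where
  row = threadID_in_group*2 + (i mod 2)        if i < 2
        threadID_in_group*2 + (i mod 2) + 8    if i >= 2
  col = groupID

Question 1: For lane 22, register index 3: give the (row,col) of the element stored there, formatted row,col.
13,5

lane 22: gr=5 (22/4), th=2 (22%4)
i=3: r=2*2+1+8=13, c=gr=5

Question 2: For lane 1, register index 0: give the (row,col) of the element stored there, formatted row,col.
lane 1: gr=0 (1/4), th=1 (1%4)
i=0: r=1*2+0+0=2, c=gr=0

2,0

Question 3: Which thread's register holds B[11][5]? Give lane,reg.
c=5⇒gr=5  r=11⇒Rb=1,th=1,odd=1
L=5*4+1=21  i=1*2+1=3

21,3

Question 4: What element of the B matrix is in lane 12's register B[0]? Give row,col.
0,3

lane 12: gr=3 (12/4), th=0 (12%4)
i=0: r=0*2+0+0=0, c=gr=3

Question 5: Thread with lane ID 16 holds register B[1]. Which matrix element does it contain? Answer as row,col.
L=16→G=16>>2=4, T=16&3=0
[1]→row 0·2+1+0=1  col G=4

1,4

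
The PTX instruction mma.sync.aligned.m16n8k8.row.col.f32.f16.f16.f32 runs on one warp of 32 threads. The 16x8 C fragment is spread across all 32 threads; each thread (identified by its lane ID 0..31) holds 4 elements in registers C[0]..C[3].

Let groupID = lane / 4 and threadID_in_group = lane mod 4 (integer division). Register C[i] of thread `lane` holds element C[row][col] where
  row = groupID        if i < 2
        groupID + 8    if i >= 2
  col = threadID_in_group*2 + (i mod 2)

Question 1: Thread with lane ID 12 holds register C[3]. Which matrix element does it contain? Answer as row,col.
lane 12=>12/4=3, 12 mod 4=0
i=3  r:3+8=>11  c:2·0+1=>1

11,1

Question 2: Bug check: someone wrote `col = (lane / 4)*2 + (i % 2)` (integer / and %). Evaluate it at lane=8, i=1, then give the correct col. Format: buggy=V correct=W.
buggy=5 correct=1

`(lane / 4)*2 + (i % 2)`[8,1]=>5
lane 8=>8/4=2, 8 mod 4=0
i=1  r:2+0=>2  c:2·0+1=>1
col: 5 vs 1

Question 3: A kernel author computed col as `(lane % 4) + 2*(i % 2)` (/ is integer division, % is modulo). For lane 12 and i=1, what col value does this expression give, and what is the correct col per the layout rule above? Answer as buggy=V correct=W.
`(lane % 4) + 2*(i % 2)`[12,1]->2
L=12->gid=12>>2=3, tid=12&3=0
[1]->row 3+0=3  col 0·2+1=1
col: 2 vs 1

buggy=2 correct=1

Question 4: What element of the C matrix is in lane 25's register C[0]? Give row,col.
25: gid=6,tid=1
[0] (6+0,1*2+0) = (6,2)

6,2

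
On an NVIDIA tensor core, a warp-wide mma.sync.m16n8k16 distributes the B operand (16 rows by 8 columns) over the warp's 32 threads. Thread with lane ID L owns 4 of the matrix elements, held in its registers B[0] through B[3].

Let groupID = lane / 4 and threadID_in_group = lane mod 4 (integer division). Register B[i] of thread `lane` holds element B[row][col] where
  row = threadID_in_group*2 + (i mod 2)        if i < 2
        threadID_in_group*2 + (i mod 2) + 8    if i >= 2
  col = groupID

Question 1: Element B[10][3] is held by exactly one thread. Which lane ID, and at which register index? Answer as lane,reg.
c: 3->gid=3  r: 10->r8=1,tid=1,i&1=0
L=3*4+1=13  i=1*2+0=2

13,2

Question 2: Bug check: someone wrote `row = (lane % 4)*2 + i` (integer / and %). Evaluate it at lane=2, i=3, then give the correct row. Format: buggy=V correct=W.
buggy=7 correct=13

`(lane % 4)*2 + i`[2,3]=>7
lane 2: grp=0 (2/4), tig=2 (2%4)
i=3: r=2*2+1+8=13, c=grp=0
row: 7 vs 13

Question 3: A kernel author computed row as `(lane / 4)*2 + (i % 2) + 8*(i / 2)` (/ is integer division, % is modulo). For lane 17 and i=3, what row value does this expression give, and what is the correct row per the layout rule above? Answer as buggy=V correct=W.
`(lane / 4)*2 + (i % 2) + 8*(i / 2)`[17,3]=>17
17: grp=4,tig=1
[3] (1*2+1+8,4) = (11,4)
row: 17 vs 11

buggy=17 correct=11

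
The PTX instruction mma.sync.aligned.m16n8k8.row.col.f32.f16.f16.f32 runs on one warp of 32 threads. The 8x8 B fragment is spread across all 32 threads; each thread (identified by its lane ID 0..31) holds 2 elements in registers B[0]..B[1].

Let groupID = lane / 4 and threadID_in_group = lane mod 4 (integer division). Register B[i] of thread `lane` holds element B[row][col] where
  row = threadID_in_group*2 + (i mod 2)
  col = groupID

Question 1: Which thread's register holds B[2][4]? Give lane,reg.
17,0

c:4=>grp=4  r:2=>tig=1,lo=0
L=4*4+1=17  i=0=0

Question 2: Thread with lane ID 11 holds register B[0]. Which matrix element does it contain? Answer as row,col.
L=11->g=11>>2=2, t=11&3=3
[0]->row 3·2+0=6  col g=2

6,2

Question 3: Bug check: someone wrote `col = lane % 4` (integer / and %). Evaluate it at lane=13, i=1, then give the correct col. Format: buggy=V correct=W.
buggy=1 correct=3

`lane % 4`[13,1]->1
lane 13->13/4=3, 13 mod 4=1
i=1  r:2·1+1->3  c:3
col: 1 vs 3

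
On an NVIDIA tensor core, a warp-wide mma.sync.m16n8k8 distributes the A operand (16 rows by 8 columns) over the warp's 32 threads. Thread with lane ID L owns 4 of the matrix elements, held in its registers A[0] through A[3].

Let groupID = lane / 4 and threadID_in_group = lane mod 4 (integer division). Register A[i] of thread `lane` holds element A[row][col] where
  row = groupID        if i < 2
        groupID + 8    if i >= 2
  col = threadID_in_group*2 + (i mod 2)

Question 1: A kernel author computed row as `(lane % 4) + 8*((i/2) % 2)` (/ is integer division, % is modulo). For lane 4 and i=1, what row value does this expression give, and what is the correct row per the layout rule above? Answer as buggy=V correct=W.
buggy=0 correct=1

`(lane % 4) + 8*((i/2) % 2)`[4,1]->0
4: gid=1,tid=0
[1] (1+0,0*2+1) = (1,1)
row: 0 vs 1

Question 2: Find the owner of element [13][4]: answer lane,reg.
r=13->g=5,rb=1  c=4->t=2,b0=0
L=5*4+2=22  i=1*2+0=2

22,2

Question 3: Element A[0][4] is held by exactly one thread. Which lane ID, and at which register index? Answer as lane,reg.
2,0

r=0⇒gr=0,Rb=0  c=4⇒th=2,odd=0
L=0*4+2=2  i=0*2+0=0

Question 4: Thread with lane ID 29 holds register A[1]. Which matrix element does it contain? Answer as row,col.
7,3

lane 29->29/4=7, 29 mod 4=1
i=1  r:7+0->7  c:2·1+1->3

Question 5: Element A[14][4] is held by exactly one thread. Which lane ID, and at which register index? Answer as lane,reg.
26,2

r:14=>grp=6,rB=1  c:4=>tig=2,lo=0
L=6*4+2=26  i=1*2+0=2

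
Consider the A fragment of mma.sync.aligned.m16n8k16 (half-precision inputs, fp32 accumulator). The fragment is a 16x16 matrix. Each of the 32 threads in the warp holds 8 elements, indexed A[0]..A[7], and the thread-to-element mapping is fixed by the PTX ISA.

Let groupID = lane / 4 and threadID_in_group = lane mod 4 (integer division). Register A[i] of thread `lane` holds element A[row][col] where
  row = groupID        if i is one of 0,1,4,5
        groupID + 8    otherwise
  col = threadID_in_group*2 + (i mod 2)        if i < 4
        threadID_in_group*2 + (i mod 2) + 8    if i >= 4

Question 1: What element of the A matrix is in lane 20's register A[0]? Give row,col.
lane 20: gid=5 (20/4), tid=0 (20%4)
i=0: r=5+0=5, c=0*2+0+0=0

5,0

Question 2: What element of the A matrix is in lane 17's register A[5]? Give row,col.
4,11

L=17->g=17>>2=4, t=17&3=1
[5]->row 4+0=4  col 1·2+1+8=11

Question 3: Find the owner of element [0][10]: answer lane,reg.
1,4

r: 0->gid=0,r8=0  c: 10->c8=1,tid=1,i&1=0
L=0*4+1=1  i=1*4+0*2+0=4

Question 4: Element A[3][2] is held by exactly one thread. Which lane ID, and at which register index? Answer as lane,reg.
r: 3->gid=3,r8=0  c: 2->c8=0,tid=1,i&1=0
L=3*4+1=13  i=0*4+0*2+0=0

13,0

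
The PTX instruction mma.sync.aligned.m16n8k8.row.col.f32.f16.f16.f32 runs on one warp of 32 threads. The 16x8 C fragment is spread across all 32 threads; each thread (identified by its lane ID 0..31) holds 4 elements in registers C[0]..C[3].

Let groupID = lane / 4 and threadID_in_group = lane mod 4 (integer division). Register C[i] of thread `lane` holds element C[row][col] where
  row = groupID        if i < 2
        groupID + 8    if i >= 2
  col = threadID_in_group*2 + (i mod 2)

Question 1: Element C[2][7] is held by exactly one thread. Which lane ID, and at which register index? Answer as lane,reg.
11,1

r:2=>grp=2,rB=0  c:7=>tig=3,lo=1
L=2*4+3=11  i=0*2+1=1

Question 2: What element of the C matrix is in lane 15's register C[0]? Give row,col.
L=15->gid=15>>2=3, tid=15&3=3
[0]->row 3+0=3  col 3·2+0=6

3,6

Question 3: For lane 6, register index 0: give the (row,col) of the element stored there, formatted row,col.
lane 6⇒6/4=1, 6 mod 4=2
i=0  r:1+0⇒1  c:2·2+0⇒4

1,4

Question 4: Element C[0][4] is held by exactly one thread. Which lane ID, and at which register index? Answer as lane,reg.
r=0⇒gr=0,Rb=0  c=4⇒th=2,odd=0
L=0*4+2=2  i=0*2+0=0

2,0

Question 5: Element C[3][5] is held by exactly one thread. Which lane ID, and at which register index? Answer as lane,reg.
14,1

r=3→G=3,rhi=0  c=5→T=2,p=1
L=3*4+2=14  i=0*2+1=1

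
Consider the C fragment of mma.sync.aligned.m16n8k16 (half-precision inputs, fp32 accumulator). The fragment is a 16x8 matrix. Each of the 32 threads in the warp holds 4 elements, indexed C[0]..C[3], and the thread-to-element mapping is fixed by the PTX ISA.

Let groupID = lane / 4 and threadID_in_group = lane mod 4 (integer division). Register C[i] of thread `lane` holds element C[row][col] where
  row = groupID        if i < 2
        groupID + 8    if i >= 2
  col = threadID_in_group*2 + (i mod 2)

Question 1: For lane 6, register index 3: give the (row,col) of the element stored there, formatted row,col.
lane 6->6/4=1, 6 mod 4=2
i=3  r:1+8->9  c:2·2+1->5

9,5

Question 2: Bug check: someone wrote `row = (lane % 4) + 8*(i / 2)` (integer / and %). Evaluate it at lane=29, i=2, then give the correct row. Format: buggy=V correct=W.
`(lane % 4) + 8*(i / 2)`[29,2]⇒9
29: gr=7,th=1
[2] (7+8,1*2+0) = (15,2)
row: 9 vs 15

buggy=9 correct=15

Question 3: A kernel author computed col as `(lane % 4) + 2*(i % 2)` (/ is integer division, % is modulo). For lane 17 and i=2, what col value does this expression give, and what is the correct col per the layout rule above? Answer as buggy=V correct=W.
`(lane % 4) + 2*(i % 2)`[17,2]⇒1
17: gr=4,th=1
[2] (4+8,1*2+0) = (12,2)
col: 1 vs 2

buggy=1 correct=2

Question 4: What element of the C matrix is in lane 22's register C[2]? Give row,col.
13,4

L=22→G=22>>2=5, T=22&3=2
[2]→row 5+8=13  col 2·2+0=4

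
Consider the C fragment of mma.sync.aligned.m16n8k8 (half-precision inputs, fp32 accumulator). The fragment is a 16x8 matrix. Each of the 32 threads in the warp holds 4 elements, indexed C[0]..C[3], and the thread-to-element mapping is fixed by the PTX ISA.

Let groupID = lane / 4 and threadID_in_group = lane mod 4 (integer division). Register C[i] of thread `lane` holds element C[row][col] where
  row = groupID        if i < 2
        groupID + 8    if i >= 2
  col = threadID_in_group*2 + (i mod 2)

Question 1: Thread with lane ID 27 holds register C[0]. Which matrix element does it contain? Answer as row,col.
L=27=>grp=27>>2=6, tig=27&3=3
[0]=>row 6+0=6  col 3·2+0=6

6,6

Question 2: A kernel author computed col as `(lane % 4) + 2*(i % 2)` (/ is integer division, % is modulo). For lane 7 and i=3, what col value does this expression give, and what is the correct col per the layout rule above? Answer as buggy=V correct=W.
`(lane % 4) + 2*(i % 2)`[7,3]->5
lane 7: gid=1 (7/4), tid=3 (7%4)
i=3: r=1+8=9, c=3*2+1=7
col: 5 vs 7

buggy=5 correct=7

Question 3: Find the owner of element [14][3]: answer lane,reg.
r=14⇒gr=6,Rb=1  c=3⇒th=1,odd=1
L=6*4+1=25  i=1*2+1=3

25,3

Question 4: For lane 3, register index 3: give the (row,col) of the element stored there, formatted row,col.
8,7

lane 3→3/4=0, 3 mod 4=3
i=3  r:0+8→8  c:2·3+1→7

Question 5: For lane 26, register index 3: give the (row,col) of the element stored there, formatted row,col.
lane 26: grp=6 (26/4), tig=2 (26%4)
i=3: r=6+8=14, c=2*2+1=5

14,5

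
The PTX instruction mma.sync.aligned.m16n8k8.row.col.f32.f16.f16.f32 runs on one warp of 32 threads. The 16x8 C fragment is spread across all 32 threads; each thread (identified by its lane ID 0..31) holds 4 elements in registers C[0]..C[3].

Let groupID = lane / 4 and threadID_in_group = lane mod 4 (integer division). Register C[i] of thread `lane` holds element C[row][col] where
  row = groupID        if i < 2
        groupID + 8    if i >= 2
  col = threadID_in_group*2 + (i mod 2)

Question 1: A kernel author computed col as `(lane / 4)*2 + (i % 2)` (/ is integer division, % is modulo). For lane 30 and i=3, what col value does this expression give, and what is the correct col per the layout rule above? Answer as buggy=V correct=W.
buggy=15 correct=5

`(lane / 4)*2 + (i % 2)`[30,3]->15
30: g=7,t=2
[3] (7+8,2*2+1) = (15,5)
col: 15 vs 5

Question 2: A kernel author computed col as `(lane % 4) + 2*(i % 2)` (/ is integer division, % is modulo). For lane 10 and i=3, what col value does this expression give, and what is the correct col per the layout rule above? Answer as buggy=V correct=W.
`(lane % 4) + 2*(i % 2)`[10,3]->4
lane 10: g=2 (10/4), t=2 (10%4)
i=3: r=2+8=10, c=2*2+1=5
col: 4 vs 5

buggy=4 correct=5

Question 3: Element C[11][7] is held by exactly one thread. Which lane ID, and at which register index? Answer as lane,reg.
r=11→G=3,rhi=1  c=7→T=3,p=1
L=3*4+3=15  i=1*2+1=3

15,3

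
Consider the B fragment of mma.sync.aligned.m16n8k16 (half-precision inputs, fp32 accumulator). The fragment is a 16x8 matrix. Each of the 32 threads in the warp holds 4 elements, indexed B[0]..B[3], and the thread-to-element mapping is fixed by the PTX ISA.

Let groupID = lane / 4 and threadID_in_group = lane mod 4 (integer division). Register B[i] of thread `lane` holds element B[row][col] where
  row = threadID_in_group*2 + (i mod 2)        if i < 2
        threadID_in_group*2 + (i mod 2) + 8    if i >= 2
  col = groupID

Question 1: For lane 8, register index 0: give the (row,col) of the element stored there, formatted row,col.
lane 8⇒8/4=2, 8 mod 4=0
i=0  r:2·0+0+0⇒0  c:2

0,2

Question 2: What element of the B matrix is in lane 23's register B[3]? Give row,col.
lane 23: gr=5 (23/4), th=3 (23%4)
i=3: r=3*2+1+8=15, c=gr=5

15,5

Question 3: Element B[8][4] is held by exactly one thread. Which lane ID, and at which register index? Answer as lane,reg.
16,2

c: 4->gid=4  r: 8->r8=1,tid=0,i&1=0
L=4*4+0=16  i=1*2+0=2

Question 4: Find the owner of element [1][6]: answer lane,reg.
24,1

c=6⇒gr=6  r=1⇒Rb=0,th=0,odd=1
L=6*4+0=24  i=0*2+1=1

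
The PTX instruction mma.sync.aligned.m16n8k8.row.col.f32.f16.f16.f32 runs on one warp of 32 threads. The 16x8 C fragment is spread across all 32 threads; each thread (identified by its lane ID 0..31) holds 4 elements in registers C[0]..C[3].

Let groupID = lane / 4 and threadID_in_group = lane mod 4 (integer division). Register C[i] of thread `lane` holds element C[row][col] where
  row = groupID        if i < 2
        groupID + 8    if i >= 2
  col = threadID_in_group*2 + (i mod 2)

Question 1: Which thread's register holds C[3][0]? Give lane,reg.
12,0

r=3⇒gr=3,Rb=0  c=0⇒th=0,odd=0
L=3*4+0=12  i=0*2+0=0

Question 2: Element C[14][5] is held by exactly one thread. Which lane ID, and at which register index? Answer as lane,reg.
r=14->g=6,rb=1  c=5->t=2,b0=1
L=6*4+2=26  i=1*2+1=3

26,3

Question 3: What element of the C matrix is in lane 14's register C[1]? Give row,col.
3,5

lane 14: gr=3 (14/4), th=2 (14%4)
i=1: r=3+0=3, c=2*2+1=5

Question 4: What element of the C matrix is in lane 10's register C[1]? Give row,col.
2,5

lane 10: gr=2 (10/4), th=2 (10%4)
i=1: r=2+0=2, c=2*2+1=5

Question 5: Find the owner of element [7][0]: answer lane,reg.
28,0

r=7⇒gr=7,Rb=0  c=0⇒th=0,odd=0
L=7*4+0=28  i=0*2+0=0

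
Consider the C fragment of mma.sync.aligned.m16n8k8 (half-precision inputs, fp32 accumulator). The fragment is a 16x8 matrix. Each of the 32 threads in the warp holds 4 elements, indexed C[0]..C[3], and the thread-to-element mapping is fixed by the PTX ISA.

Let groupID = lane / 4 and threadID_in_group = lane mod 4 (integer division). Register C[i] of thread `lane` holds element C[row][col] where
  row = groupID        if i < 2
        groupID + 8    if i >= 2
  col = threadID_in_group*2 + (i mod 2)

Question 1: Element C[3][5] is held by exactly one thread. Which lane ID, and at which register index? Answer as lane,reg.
14,1

r: 3->gid=3,r8=0  c: 5->tid=2,i&1=1
L=3*4+2=14  i=0*2+1=1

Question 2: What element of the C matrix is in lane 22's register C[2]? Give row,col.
22: gid=5,tid=2
[2] (5+8,2*2+0) = (13,4)

13,4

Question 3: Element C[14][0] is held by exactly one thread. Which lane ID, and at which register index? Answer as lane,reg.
r=14->g=6,rb=1  c=0->t=0,b0=0
L=6*4+0=24  i=1*2+0=2

24,2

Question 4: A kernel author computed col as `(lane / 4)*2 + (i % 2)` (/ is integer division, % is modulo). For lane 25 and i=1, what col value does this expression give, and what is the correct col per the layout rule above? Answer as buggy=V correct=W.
buggy=13 correct=3

`(lane / 4)*2 + (i % 2)`[25,1]->13
L=25->gid=25>>2=6, tid=25&3=1
[1]->row 6+0=6  col 1·2+1=3
col: 13 vs 3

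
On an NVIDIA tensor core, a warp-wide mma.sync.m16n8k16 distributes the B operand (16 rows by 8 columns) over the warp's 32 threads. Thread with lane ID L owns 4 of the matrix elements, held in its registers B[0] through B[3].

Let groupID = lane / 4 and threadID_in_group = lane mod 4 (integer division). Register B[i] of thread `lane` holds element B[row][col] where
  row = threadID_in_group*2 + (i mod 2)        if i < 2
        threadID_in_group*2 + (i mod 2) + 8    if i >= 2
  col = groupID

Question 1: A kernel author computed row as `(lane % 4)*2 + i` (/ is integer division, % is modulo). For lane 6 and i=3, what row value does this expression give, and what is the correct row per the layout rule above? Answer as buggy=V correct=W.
buggy=7 correct=13

`(lane % 4)*2 + i`[6,3]->7
6: gid=1,tid=2
[3] (2*2+1+8,1) = (13,1)
row: 7 vs 13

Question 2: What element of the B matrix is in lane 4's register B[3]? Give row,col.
lane 4→4/4=1, 4 mod 4=0
i=3  r:2·0+1+8→9  c:1

9,1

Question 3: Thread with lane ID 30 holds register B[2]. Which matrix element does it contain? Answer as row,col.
lane 30: gr=7 (30/4), th=2 (30%4)
i=2: r=2*2+0+8=12, c=gr=7

12,7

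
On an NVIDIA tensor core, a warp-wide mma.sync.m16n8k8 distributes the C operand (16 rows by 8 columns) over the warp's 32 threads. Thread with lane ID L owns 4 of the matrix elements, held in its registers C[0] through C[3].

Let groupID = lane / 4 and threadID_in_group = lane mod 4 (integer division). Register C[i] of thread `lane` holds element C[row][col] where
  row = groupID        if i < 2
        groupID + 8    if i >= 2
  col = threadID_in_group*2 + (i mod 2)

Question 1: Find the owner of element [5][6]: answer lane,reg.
r: 5->gid=5,r8=0  c: 6->tid=3,i&1=0
L=5*4+3=23  i=0*2+0=0

23,0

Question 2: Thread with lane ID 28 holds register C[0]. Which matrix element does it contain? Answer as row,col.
L=28⇒gr=28>>2=7, th=28&3=0
[0]⇒row 7+0=7  col 0·2+0=0

7,0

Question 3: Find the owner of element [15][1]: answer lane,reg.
28,3

r:15=>grp=7,rB=1  c:1=>tig=0,lo=1
L=7*4+0=28  i=1*2+1=3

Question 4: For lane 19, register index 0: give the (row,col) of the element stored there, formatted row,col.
4,6

19: g=4,t=3
[0] (4+0,3*2+0) = (4,6)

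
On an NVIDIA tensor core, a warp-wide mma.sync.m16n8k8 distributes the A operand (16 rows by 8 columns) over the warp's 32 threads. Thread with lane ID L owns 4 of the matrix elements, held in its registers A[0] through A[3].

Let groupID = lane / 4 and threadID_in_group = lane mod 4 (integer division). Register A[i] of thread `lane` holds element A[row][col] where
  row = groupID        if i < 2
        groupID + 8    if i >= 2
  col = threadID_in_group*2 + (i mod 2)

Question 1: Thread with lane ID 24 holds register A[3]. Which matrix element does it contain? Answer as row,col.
lane 24: grp=6 (24/4), tig=0 (24%4)
i=3: r=6+8=14, c=0*2+1=1

14,1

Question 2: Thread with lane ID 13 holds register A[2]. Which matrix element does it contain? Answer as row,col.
13: G=3,T=1
[2] (3+8,1*2+0) = (11,2)

11,2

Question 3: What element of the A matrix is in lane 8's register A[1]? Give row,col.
lane 8=>8/4=2, 8 mod 4=0
i=1  r:2+0=>2  c:2·0+1=>1

2,1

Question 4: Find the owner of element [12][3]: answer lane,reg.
17,3

r=12⇒gr=4,Rb=1  c=3⇒th=1,odd=1
L=4*4+1=17  i=1*2+1=3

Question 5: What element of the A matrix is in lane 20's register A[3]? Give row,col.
lane 20->20/4=5, 20 mod 4=0
i=3  r:5+8->13  c:2·0+1->1

13,1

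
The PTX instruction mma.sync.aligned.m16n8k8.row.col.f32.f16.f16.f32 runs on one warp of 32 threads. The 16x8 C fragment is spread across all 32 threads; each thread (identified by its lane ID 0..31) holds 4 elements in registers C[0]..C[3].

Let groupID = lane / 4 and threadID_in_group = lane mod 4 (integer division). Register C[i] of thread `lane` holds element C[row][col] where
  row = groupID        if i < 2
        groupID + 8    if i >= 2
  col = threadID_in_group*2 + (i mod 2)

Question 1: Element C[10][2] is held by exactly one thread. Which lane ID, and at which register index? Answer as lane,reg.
r=10->g=2,rb=1  c=2->t=1,b0=0
L=2*4+1=9  i=1*2+0=2

9,2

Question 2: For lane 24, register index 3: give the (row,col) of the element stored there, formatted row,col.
14,1

L=24->g=24>>2=6, t=24&3=0
[3]->row 6+8=14  col 0·2+1=1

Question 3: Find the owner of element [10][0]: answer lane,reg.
8,2

r: 10->gid=2,r8=1  c: 0->tid=0,i&1=0
L=2*4+0=8  i=1*2+0=2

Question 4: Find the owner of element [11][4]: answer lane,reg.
14,2

r=11⇒gr=3,Rb=1  c=4⇒th=2,odd=0
L=3*4+2=14  i=1*2+0=2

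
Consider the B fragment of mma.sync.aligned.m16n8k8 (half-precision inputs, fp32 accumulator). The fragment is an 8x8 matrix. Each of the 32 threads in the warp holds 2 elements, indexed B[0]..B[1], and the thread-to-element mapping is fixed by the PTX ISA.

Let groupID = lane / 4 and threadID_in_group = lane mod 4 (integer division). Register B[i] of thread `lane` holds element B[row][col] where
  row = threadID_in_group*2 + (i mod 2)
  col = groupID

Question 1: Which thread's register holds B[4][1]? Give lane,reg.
6,0

c=1⇒gr=1  r=4⇒th=2,odd=0
L=1*4+2=6  i=0=0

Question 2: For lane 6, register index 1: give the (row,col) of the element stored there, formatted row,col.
lane 6->6/4=1, 6 mod 4=2
i=1  r:2·2+1->5  c:1

5,1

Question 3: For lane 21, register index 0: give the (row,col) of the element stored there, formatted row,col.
lane 21⇒21/4=5, 21 mod 4=1
i=0  r:2·1+0⇒2  c:5

2,5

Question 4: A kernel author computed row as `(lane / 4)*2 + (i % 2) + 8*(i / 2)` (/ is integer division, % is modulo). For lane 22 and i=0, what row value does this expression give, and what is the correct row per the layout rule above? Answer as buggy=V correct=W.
buggy=10 correct=4

`(lane / 4)*2 + (i % 2) + 8*(i / 2)`[22,0]→10
lane 22: G=5 (22/4), T=2 (22%4)
i=0: r=2*2+0=4, c=G=5
row: 10 vs 4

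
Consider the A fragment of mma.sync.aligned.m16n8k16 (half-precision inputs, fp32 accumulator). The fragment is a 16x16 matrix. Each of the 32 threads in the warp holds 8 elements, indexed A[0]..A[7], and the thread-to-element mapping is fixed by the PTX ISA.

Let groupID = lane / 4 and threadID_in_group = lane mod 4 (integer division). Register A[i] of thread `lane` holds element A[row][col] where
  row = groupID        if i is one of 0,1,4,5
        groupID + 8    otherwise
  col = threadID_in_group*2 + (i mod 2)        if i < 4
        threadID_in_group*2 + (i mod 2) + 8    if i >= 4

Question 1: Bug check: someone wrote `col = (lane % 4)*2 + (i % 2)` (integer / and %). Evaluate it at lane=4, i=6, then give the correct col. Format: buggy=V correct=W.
`(lane % 4)*2 + (i % 2)`[4,6]⇒0
lane 4⇒4/4=1, 4 mod 4=0
i=6  r:1+8⇒9  c:2·0+0+8⇒8
col: 0 vs 8

buggy=0 correct=8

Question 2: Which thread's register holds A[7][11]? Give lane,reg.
29,5

r=7→G=7,rhi=0  c=11→chi=1,T=1,p=1
L=7*4+1=29  i=1*4+0*2+1=5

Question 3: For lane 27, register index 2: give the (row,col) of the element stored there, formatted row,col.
14,6

L=27=>grp=27>>2=6, tig=27&3=3
[2]=>row 6+8=14  col 3·2+0+0=6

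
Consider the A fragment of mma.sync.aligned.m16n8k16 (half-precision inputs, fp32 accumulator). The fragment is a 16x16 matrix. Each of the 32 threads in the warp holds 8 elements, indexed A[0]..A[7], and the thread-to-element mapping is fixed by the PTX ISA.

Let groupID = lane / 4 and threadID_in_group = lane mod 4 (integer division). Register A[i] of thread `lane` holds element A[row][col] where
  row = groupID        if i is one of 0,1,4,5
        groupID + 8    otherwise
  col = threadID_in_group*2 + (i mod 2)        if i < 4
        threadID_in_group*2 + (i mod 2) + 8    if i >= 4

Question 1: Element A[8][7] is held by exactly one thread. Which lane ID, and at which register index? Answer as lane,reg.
3,3

r:8=>grp=0,rB=1  c:7=>cB=0,tig=3,lo=1
L=0*4+3=3  i=0*4+1*2+1=3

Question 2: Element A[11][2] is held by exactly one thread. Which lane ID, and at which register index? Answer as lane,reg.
r: 11->gid=3,r8=1  c: 2->c8=0,tid=1,i&1=0
L=3*4+1=13  i=0*4+1*2+0=2

13,2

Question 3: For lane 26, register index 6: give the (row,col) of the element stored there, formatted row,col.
14,12

lane 26: G=6 (26/4), T=2 (26%4)
i=6: r=6+8=14, c=2*2+0+8=12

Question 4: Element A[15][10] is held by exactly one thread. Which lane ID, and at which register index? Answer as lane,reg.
r=15->g=7,rb=1  c=10->cb=1,t=1,b0=0
L=7*4+1=29  i=1*4+1*2+0=6

29,6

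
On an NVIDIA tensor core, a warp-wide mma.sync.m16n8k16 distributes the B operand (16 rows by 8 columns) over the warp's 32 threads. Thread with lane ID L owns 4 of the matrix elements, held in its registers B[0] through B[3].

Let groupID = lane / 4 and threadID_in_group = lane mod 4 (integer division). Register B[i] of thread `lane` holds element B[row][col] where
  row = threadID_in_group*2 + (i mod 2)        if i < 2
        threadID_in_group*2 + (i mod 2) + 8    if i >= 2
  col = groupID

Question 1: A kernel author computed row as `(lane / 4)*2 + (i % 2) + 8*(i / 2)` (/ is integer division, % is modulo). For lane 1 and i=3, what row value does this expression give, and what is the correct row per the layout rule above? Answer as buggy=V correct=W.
`(lane / 4)*2 + (i % 2) + 8*(i / 2)`[1,3]=>9
L=1=>grp=1>>2=0, tig=1&3=1
[3]=>row 1·2+1+8=11  col grp=0
row: 9 vs 11

buggy=9 correct=11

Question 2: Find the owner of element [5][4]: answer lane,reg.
c: 4->gid=4  r: 5->r8=0,tid=2,i&1=1
L=4*4+2=18  i=0*2+1=1

18,1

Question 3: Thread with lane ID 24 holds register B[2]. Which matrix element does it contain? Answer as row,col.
8,6

lane 24->24/4=6, 24 mod 4=0
i=2  r:2·0+0+8->8  c:6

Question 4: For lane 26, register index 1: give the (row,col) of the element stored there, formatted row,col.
5,6

lane 26: grp=6 (26/4), tig=2 (26%4)
i=1: r=2*2+1+0=5, c=grp=6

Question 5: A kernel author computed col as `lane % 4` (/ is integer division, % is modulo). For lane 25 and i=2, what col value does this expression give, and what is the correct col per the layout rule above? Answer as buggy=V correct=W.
`lane % 4`[25,2]->1
lane 25: gid=6 (25/4), tid=1 (25%4)
i=2: r=1*2+0+8=10, c=gid=6
col: 1 vs 6

buggy=1 correct=6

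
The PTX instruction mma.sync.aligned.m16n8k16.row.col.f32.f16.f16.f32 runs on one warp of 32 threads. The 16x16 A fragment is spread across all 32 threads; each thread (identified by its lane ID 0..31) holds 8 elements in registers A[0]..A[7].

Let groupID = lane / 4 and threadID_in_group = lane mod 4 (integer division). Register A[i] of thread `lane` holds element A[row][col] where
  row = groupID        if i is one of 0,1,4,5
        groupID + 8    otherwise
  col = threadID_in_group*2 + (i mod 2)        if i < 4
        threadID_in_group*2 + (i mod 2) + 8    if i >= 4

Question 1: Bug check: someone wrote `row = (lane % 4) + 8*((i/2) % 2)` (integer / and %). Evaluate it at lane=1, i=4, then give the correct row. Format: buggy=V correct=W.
buggy=1 correct=0

`(lane % 4) + 8*((i/2) % 2)`[1,4]->1
L=1->g=1>>2=0, t=1&3=1
[4]->row 0+0=0  col 1·2+0+8=10
row: 1 vs 0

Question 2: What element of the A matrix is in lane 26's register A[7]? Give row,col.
lane 26->26/4=6, 26 mod 4=2
i=7  r:6+8->14  c:2·2+1+8->13

14,13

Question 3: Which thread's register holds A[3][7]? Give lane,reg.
r=3⇒gr=3,Rb=0  c=7⇒Cb=0,th=3,odd=1
L=3*4+3=15  i=0*4+0*2+1=1

15,1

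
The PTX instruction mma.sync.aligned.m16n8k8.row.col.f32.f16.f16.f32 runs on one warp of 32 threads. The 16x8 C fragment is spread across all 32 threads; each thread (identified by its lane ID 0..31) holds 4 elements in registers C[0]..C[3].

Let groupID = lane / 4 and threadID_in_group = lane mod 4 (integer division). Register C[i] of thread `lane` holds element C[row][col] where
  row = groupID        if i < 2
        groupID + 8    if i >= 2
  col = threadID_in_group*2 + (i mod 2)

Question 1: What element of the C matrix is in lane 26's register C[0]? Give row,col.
6,4

26: grp=6,tig=2
[0] (6+0,2*2+0) = (6,4)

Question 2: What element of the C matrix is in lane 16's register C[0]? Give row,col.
lane 16⇒16/4=4, 16 mod 4=0
i=0  r:4+0⇒4  c:2·0+0⇒0

4,0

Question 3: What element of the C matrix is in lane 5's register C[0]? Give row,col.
5: g=1,t=1
[0] (1+0,1*2+0) = (1,2)

1,2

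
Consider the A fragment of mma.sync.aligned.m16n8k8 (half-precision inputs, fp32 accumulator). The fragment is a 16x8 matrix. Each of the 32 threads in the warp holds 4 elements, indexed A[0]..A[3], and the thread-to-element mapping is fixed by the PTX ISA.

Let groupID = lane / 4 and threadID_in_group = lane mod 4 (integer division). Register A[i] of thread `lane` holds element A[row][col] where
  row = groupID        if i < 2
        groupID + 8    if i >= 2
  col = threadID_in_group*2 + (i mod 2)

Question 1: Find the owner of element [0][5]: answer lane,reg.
2,1

r=0⇒gr=0,Rb=0  c=5⇒th=2,odd=1
L=0*4+2=2  i=0*2+1=1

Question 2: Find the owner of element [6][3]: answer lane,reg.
r=6⇒gr=6,Rb=0  c=3⇒th=1,odd=1
L=6*4+1=25  i=0*2+1=1

25,1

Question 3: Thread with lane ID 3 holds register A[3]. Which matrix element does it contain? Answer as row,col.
lane 3: gid=0 (3/4), tid=3 (3%4)
i=3: r=0+8=8, c=3*2+1=7

8,7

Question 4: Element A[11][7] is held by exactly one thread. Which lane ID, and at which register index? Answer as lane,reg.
r=11⇒gr=3,Rb=1  c=7⇒th=3,odd=1
L=3*4+3=15  i=1*2+1=3

15,3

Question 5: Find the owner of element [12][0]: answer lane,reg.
r=12⇒gr=4,Rb=1  c=0⇒th=0,odd=0
L=4*4+0=16  i=1*2+0=2

16,2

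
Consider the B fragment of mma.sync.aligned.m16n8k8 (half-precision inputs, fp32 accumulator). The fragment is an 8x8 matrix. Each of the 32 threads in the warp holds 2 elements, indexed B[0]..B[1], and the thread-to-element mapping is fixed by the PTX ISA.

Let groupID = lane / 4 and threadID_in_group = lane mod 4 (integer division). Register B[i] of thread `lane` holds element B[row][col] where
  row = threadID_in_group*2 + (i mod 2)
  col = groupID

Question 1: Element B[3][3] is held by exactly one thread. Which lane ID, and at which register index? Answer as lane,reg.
c:3=>grp=3  r:3=>tig=1,lo=1
L=3*4+1=13  i=1=1

13,1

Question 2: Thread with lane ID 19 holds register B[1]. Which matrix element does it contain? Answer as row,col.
7,4

L=19→G=19>>2=4, T=19&3=3
[1]→row 3·2+1=7  col G=4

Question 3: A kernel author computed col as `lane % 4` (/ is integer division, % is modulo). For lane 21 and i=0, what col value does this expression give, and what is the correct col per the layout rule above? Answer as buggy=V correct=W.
buggy=1 correct=5

`lane % 4`[21,0]=>1
lane 21: grp=5 (21/4), tig=1 (21%4)
i=0: r=1*2+0=2, c=grp=5
col: 1 vs 5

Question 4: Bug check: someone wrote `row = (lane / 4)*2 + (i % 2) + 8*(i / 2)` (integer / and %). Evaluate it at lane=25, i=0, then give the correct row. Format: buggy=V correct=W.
`(lane / 4)*2 + (i % 2) + 8*(i / 2)`[25,0]=>12
25: grp=6,tig=1
[0] (1*2+0,6) = (2,6)
row: 12 vs 2

buggy=12 correct=2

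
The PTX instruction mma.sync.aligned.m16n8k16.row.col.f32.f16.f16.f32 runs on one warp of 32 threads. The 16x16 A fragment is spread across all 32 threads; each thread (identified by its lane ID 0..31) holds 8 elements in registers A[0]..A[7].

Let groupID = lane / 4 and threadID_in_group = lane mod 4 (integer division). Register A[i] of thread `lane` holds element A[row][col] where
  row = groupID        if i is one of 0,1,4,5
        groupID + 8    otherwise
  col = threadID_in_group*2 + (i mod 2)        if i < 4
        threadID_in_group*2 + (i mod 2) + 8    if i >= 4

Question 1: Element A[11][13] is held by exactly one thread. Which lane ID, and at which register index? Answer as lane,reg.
14,7

r=11→G=3,rhi=1  c=13→chi=1,T=2,p=1
L=3*4+2=14  i=1*4+1*2+1=7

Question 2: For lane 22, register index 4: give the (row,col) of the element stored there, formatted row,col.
lane 22⇒22/4=5, 22 mod 4=2
i=4  r:5+0⇒5  c:2·2+0+8⇒12

5,12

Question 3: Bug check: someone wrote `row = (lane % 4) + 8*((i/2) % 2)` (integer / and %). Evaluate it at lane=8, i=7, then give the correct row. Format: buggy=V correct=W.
buggy=8 correct=10

`(lane % 4) + 8*((i/2) % 2)`[8,7]⇒8
8: gr=2,th=0
[7] (2+8,0*2+1+8) = (10,9)
row: 8 vs 10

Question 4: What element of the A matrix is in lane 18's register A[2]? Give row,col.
lane 18->18/4=4, 18 mod 4=2
i=2  r:4+8->12  c:2·2+0+0->4

12,4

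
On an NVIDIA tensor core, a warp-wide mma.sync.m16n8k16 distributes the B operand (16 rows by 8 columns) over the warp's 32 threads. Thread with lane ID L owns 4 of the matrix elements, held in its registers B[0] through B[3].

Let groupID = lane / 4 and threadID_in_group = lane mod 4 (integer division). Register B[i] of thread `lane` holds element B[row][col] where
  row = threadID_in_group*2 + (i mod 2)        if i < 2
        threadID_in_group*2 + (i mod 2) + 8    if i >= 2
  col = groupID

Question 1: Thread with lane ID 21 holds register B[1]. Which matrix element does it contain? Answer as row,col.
3,5

lane 21->21/4=5, 21 mod 4=1
i=1  r:2·1+1+0->3  c:5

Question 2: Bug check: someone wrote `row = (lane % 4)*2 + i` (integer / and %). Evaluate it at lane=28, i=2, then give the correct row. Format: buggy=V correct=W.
`(lane % 4)*2 + i`[28,2]→2
28: G=7,T=0
[2] (0*2+0+8,7) = (8,7)
row: 2 vs 8

buggy=2 correct=8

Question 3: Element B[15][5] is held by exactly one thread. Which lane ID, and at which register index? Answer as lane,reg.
23,3

c:5=>grp=5  r:15=>rB=1,tig=3,lo=1
L=5*4+3=23  i=1*2+1=3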